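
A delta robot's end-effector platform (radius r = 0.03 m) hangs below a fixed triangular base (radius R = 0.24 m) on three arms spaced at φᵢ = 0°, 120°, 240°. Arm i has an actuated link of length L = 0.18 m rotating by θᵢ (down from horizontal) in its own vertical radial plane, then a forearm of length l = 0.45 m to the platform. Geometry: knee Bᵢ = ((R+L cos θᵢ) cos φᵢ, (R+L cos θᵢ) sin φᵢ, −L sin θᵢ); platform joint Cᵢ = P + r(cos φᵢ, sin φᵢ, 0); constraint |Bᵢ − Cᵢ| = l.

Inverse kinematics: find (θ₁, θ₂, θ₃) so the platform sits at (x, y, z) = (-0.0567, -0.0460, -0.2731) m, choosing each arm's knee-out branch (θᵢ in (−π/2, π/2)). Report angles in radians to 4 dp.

θ₁ = 0.6108, θ₂ = 0.3494, θ₃ = -0.2614

rotate P by −φ1: (-0.0567, -0.0460, -0.2731)
  e−x'=0.2667;  (l²−L²−(e−x')²−y'²−z²)/2L = 0.0619
  √(A²+B²)=0.3817;  θ1 = -0.7973+1.4080 ≈ 0.6108
φ2=120.0° → target in arm frame (-0.0115, 0.0721)
  A=0.2215, B=-0.2731, C=(l²−L²−A²−y'²−z²)/(2L)=0.1146
  √(A²+B²)=0.3516;  θ2 = -0.8894+1.2388 ≈ 0.3494
φ3=240.0° → target in arm frame (0.0682, -0.0261)
  e−x'=0.1418;  (l²−L²−(e−x')²−y'²−z²)/2L = 0.2076
  θ3 = atan2(B,A) + arccos(C/0.3077) = -0.2614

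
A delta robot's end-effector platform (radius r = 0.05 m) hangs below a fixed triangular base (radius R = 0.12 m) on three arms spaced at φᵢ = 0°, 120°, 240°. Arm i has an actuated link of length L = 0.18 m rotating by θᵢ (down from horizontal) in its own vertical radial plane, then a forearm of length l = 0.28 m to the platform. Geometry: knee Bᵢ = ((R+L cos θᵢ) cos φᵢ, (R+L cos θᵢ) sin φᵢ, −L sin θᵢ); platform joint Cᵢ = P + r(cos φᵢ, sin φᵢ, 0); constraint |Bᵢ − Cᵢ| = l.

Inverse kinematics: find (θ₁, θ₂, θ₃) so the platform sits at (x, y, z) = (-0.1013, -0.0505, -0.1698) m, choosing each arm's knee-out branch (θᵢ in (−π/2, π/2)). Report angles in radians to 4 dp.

φ1=0.0° → target in arm frame (-0.1013, -0.0505)
  A cos θ + B sin θ = C:  0.1713·cos θ + -0.1698·sin θ = -0.0409
  √(A²+B²)=0.2412;  θ1 = -0.7810+1.7412 ≈ 0.9602
arm 2 (φ=120.0°): x'=0.0069, y'=0.1130
  e−x'=0.0631;  (l²−L²−(e−x')²−y'²−z²)/2L = 0.0012
  √(A²+B²)=0.1811;  θ2 = -1.2151+1.5643 ≈ 0.3492
rotate P by −φ3: (0.0944, -0.0625, -0.1698)
  e−x'=-0.0244;  (l²−L²−(e−x')²−y'²−z²)/2L = 0.0352
  γ=atan2(-0.1698,-0.0244)=-1.7134;  ψ=arccos(0.2052)=1.3642;  θ3=γ+ψ≈-0.3493

θ₁ = 0.9602, θ₂ = 0.3492, θ₃ = -0.3493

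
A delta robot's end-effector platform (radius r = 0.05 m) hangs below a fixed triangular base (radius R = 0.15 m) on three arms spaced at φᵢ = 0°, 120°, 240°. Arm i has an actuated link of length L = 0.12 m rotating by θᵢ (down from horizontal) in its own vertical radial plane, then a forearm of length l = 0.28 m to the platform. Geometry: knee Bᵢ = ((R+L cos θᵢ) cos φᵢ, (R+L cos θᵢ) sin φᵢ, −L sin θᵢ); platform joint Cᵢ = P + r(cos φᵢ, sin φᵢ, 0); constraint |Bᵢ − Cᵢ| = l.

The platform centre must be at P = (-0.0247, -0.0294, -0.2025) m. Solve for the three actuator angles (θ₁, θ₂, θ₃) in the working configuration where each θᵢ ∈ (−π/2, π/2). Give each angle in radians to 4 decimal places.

θ₁ = 0.4364, θ₂ = 0.3489, θ₃ = -0.0868

rotate P by −φ1: (-0.0247, -0.0294, -0.2025)
  e−x'=0.1247;  (l²−L²−(e−x')²−y'²−z²)/2L = 0.0274
  θ1 = atan2(B,A) + arccos(C/0.2378) = 0.4364
arm 2 (φ=120.0°): x'=-0.0131, y'=0.0361
  e−x'=0.1131;  (l²−L²−(e−x')²−y'²−z²)/2L = 0.0371
  γ=atan2(-0.2025,0.1131)=-1.0614;  ψ=arccos(0.1598)=1.4103;  θ2=γ+ψ≈0.3489
arm 3 (φ=240.0°): x'=0.0378, y'=-0.0067
  A=0.0622, B=-0.2025, C=(l²−L²−A²−y'²−z²)/(2L)=0.0795
  √(A²+B²)=0.2118;  θ3 = -1.2728+1.1861 ≈ -0.0868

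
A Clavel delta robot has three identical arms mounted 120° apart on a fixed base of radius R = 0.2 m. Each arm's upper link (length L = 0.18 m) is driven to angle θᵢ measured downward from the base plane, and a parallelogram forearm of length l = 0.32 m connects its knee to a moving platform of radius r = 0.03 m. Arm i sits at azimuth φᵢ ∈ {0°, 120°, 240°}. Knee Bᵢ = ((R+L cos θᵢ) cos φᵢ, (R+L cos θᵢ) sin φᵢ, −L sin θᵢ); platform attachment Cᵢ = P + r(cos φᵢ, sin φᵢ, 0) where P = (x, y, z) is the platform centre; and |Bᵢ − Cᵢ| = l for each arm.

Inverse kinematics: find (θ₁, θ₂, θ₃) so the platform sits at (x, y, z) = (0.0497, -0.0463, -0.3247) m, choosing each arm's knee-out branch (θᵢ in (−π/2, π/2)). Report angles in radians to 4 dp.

rotate P by −φ1: (0.0497, -0.0463, -0.3247)
  A cos θ + B sin θ = C:  0.1203·cos θ + -0.3247·sin θ = -0.1446
  θ1 = atan2(B,A) + arccos(C/0.3463) = 0.7855
rotate P by −φ2: (-0.0649, -0.0199, -0.3247)
  e−x'=0.2349;  (l²−L²−(e−x')²−y'²−z²)/2L = -0.2528
  θ2 = atan2(B,A) + arccos(C/0.4008) = 1.3091
arm 3 (φ=240.0°): x'=0.0152, y'=0.0662
  e−x'=0.1548;  (l²−L²−(e−x')²−y'²−z²)/2L = -0.1771
  √(A²+B²)=0.3597;  θ3 = -1.1260+2.0856 ≈ 0.9596

θ₁ = 0.7855, θ₂ = 1.3091, θ₃ = 0.9596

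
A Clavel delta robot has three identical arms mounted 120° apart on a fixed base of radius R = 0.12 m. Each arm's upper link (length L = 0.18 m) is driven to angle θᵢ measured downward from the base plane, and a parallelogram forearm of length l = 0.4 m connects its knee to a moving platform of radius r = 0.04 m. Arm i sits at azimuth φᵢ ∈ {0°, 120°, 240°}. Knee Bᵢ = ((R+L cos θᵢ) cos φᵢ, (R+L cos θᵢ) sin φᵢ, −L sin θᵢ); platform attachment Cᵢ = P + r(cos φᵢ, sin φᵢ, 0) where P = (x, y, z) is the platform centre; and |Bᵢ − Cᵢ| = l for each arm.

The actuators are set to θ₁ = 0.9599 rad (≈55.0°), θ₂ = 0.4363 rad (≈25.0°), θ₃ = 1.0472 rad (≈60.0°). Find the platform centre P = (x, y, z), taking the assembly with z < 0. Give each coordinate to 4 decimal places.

(-0.0441, 0.1137, -0.4563)

φ1=0.0°: virtual centre (0.1832, 0.0000, -0.1474), radius l
arm 2 at φ=120.0°: (R−r)+L cos θ2 = 0.2431;  S2 = (-0.1216, 0.2106, -0.0761)
S3 = (0.1700·cos240.0°, 0.1700·sin240.0°, -0.1559) = (-0.0850, -0.1472, -0.1559)
eliminate P² terms by subtracting sphere 1 from 2 and 3
linear system: -0.6096x+0.4211y = 0.0096−0.1428z; -0.5365x+-0.2944y = -0.0021−-0.0169z
Cramer: x(z) = -0.0048+0.0861z;  y(z) = 0.0159-0.2143z
into |P−S₁|² = l²: 1.0533z² + 0.2557z + -0.1027 = 0;  Δ = 0.4979;  z = -0.4563 or 0.2136 → z<0 root = -0.4563
x = -0.0441, y = 0.1137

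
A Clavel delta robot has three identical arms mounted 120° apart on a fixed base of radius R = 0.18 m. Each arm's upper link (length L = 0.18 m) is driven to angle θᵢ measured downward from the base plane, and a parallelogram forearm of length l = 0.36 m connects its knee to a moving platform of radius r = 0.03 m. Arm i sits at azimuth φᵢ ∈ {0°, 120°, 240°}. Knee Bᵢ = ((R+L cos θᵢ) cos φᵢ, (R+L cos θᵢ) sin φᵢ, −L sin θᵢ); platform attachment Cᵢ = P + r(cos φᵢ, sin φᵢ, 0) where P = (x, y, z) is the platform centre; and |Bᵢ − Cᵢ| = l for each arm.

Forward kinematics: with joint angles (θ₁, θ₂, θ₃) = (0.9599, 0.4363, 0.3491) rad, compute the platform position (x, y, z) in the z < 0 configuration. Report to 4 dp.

(-0.0780, -0.0088, -0.2882)

φ1=0.0°: virtual centre (0.2532, 0.0000, -0.1474), radius l
φ2=120.0°: virtual centre (-0.1566, 0.2712, -0.0761), radius l
φ3=240.0°: virtual centre (-0.1596, -0.2764, -0.0616), radius l
subtract pairs → two planes through P
linear system: -0.8196x+0.5424y = 0.0180−0.1428z; -0.8256x+-0.5528y = 0.0198−0.1717z
det = 0.9009;  x = -0.0229+0.1910z,  y = -0.0015+0.0254z
sphere 1 gives Az²+Bz+C=0 with A=1.0371, B=0.1893, C=-0.0316;  B²−4AC=0.1669;  roots -0.2882, 0.1057;  negative root z = -0.2882
x = -0.0780, y = -0.0088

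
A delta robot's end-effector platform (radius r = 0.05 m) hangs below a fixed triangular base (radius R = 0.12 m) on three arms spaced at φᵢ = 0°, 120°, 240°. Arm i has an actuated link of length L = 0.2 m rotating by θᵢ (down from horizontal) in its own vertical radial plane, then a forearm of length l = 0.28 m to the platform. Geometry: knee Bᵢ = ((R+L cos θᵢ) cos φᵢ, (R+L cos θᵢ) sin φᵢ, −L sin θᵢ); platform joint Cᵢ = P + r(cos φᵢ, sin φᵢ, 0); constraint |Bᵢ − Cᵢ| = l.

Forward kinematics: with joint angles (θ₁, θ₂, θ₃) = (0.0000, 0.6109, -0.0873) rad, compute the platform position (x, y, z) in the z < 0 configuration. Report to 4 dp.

arm 1 at φ=0.0°: (R−r)+L cos θ1 = 0.2700;  S1 = (0.2700, 0.0000, 0.0000)
φ2=120.0°: virtual centre (-0.1169, 0.2025, -0.1147), radius l
arm 3 at φ=240.0°: (R−r)+L cos θ3 = 0.2692;  S3 = (-0.1346, -0.2332, 0.0174)
eliminate P² terms by subtracting sphere 1 from 2 and 3
[-0.7738 0.4050 -0.2294]·P = -0.0051;  [-0.8092 -0.4663 0.0349]·P = -0.0001
det = 0.6886;  x = 0.0035+-0.1349z,  y = -0.0058+0.3088z
quadratic in z: (1.1136)z²+(0.0683)z+(-0.0073)=0, √Δ=0.1933 → z ∈ {-0.1174, 0.0561}; z = -0.1174 (taking z<0)
x = 0.0193, y = -0.0421

(0.0193, -0.0421, -0.1174)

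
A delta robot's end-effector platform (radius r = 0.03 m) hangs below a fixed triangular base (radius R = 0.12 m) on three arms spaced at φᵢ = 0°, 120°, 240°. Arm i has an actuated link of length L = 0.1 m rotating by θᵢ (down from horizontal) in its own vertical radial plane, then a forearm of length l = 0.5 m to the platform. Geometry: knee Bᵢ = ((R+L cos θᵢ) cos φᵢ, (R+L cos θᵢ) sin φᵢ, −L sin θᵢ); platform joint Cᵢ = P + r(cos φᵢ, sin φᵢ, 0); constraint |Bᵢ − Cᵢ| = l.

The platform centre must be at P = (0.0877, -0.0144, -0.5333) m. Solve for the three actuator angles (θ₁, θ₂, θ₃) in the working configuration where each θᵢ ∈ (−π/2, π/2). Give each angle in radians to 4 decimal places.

θ₁ = 0.4359, θ₂ = 0.9595, θ₃ = 0.8721

arm 1 (φ=0.0°): x'=0.0877, y'=-0.0144
  A=0.0023, B=-0.5333, C=(l²−L²−A²−y'²−z²)/(2L)=-0.2231
  γ=atan2(-0.5333,0.0023)=-1.5665;  ψ=arccos(-0.4183)=2.0024;  θ1=γ+ψ≈0.4359
φ2=120.0° → target in arm frame (-0.0563, -0.0688)
  A=0.1463, B=-0.5333, C=(l²−L²−A²−y'²−z²)/(2L)=-0.3527
  θ2 = atan2(B,A) + arccos(C/0.5530) = 0.9595
φ3=240.0° → target in arm frame (-0.0314, 0.0832)
  A cos θ + B sin θ = C:  0.1214·cos θ + -0.5333·sin θ = -0.3303
  γ=atan2(-0.5333,0.1214)=-1.3470;  ψ=arccos(-0.6039)=2.2191;  θ3=γ+ψ≈0.8721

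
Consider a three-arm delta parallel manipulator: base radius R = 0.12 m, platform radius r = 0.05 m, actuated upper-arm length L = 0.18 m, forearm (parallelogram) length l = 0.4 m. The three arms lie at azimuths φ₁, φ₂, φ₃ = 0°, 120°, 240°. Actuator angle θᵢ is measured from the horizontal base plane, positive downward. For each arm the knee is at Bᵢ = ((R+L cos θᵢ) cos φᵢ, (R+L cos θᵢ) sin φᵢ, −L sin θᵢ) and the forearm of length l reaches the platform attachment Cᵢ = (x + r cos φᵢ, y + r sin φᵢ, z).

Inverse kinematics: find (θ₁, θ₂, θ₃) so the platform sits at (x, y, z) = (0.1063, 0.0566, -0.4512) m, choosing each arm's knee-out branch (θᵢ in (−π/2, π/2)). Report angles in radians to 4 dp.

θ₁ = 0.4364, θ₂ = 0.7852, θ₃ = 1.0473

rotate P by −φ1: (0.1063, 0.0566, -0.4512)
  A=-0.0363, B=-0.4512, C=(l²−L²−A²−y'²−z²)/(2L)=-0.2236
  √(A²+B²)=0.4527;  θ1 = -1.6511+2.0875 ≈ 0.4364
φ2=120.0° → target in arm frame (-0.0041, -0.1204)
  A=0.0741, B=-0.4512, C=(l²−L²−A²−y'²−z²)/(2L)=-0.2666
  √(A²+B²)=0.4572;  θ2 = -1.4079+2.1932 ≈ 0.7852
φ3=240.0° → target in arm frame (-0.1022, 0.0638)
  A=0.1722, B=-0.4512, C=(l²−L²−A²−y'²−z²)/(2L)=-0.3047
  √(A²+B²)=0.4829;  θ3 = -1.2063+2.2535 ≈ 1.0473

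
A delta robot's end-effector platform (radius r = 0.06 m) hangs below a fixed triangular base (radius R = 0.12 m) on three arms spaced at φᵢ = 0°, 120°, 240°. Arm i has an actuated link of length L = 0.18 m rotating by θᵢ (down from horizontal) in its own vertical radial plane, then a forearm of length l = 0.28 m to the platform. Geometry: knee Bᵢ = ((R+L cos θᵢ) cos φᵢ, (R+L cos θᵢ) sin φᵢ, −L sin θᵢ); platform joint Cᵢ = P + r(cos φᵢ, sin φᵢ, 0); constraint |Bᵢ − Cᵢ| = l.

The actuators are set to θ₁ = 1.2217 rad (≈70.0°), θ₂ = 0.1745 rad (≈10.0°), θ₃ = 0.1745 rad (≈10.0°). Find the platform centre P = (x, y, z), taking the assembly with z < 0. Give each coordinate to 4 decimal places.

(-0.1541, 0.0000, -0.2181)

arm 1 at φ=0.0°: ρ1 = 0.1216;  S1 = (0.1216, 0.0000, -0.1691)
φ2=120.0°: virtual centre (-0.1186, 0.2055, -0.0313), radius l
φ3=240.0°: virtual centre (-0.1186, -0.2055, -0.0313), radius l
|S₂|²−|S₁|² = 0.0139;  |S₃|²−|S₁|² = 0.0139
plane₁₂: -0.4804x+0.4110y+0.2758z = 0.0139
Cramer: x(z) = -0.0289+0.5741z;  y(z) = 0.0000-0.0000z
into |P−S₁|² = l²: 1.3296z² + 0.1655z + -0.0271 = 0;  Δ = 0.1718;  z = -0.2181 or 0.0936 → z<0 root = -0.2181
x = -0.1541, y = 0.0000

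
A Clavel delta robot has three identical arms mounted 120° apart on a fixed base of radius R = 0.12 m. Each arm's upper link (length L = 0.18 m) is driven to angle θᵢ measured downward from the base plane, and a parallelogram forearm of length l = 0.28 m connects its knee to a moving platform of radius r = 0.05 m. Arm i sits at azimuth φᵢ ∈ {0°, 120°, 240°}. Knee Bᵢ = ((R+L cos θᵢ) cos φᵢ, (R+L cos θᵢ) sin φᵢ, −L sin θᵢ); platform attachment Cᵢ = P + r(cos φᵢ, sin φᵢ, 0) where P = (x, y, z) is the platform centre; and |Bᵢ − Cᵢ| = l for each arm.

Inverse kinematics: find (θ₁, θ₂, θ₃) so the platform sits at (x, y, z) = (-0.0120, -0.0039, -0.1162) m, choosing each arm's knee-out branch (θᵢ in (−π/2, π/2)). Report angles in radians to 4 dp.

rotate P by −φ1: (-0.0120, -0.0039, -0.1162)
  e−x'=0.0820;  (l²−L²−(e−x')²−y'²−z²)/2L = 0.0716
  θ1 = atan2(B,A) + arccos(C/0.1422) = 0.0873
φ2=120.0° → target in arm frame (0.0026, 0.0123)
  e−x'=0.0674;  (l²−L²−(e−x')²−y'²−z²)/2L = 0.0772
  √(A²+B²)=0.1343;  θ2 = -1.0453+0.9582 ≈ -0.0872
rotate P by −φ3: (0.0094, -0.0084, -0.1162)
  e−x'=0.0606;  (l²−L²−(e−x')²−y'²−z²)/2L = 0.0799
  θ3 = atan2(B,A) + arccos(C/0.1311) = -0.1744

θ₁ = 0.0873, θ₂ = -0.0872, θ₃ = -0.1744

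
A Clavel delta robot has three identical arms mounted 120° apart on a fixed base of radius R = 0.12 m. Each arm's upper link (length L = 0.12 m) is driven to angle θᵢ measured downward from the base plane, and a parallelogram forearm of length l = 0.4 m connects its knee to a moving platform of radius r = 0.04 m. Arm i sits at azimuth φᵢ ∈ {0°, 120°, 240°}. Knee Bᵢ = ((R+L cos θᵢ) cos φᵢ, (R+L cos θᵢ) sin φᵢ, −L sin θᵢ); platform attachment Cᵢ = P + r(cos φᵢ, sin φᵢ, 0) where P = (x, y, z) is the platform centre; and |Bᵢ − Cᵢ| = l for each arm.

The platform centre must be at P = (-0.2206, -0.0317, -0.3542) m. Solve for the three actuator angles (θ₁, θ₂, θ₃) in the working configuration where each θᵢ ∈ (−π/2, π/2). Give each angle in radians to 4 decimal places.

θ₁ = 1.3967, θ₂ = 0.2619, θ₃ = 0.0003

φ1=0.0° → target in arm frame (-0.2206, -0.0317)
  A cos θ + B sin θ = C:  0.3006·cos θ + -0.3542·sin θ = -0.2968
  √(A²+B²)=0.4646;  θ1 = -0.8671+2.2637 ≈ 1.3967
φ2=120.0° → target in arm frame (0.0828, 0.2069)
  A cos θ + B sin θ = C:  -0.0028·cos θ + -0.3542·sin θ = -0.0945
  γ=atan2(-0.3542,-0.0028)=-1.5788;  ψ=arccos(-0.2667)=1.8408;  θ2=γ+ψ≈0.2619
rotate P by −φ3: (0.1378, -0.1752, -0.3542)
  A=-0.0578, B=-0.3542, C=(l²−L²−A²−y'²−z²)/(2L)=-0.0579
  γ=atan2(-0.3542,-0.0578)=-1.7324;  ψ=arccos(-0.1612)=1.7327;  θ3=γ+ψ≈0.0003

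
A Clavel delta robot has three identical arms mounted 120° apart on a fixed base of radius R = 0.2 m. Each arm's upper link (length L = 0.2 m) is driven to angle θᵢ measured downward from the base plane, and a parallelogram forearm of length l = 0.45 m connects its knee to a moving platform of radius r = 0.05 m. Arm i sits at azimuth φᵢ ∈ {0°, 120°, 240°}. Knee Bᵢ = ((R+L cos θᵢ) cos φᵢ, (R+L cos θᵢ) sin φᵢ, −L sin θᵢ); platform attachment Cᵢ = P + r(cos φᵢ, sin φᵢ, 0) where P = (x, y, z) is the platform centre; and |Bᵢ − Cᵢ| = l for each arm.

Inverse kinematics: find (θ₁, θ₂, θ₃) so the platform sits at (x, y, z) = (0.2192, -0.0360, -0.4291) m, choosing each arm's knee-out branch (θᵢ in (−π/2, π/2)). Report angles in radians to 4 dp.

φ1=0.0° → target in arm frame (0.2192, -0.0360)
  A cos θ + B sin θ = C:  -0.0692·cos θ + -0.4291·sin θ = -0.0693
  θ1 = atan2(B,A) + arccos(C/0.4346) = 0.0002
arm 2 (φ=120.0°): x'=-0.1408, y'=-0.1718
  e−x'=0.2908;  (l²−L²−(e−x')²−y'²−z²)/2L = -0.3393
  √(A²+B²)=0.5183;  θ2 = -0.9752+2.2843 ≈ 1.3091
arm 3 (φ=240.0°): x'=-0.0784, y'=0.2078
  e−x'=0.2284;  (l²−L²−(e−x')²−y'²−z²)/2L = -0.2925
  √(A²+B²)=0.4861;  θ3 = -1.0816+2.2164 ≈ 1.1348

θ₁ = 0.0002, θ₂ = 1.3091, θ₃ = 1.1348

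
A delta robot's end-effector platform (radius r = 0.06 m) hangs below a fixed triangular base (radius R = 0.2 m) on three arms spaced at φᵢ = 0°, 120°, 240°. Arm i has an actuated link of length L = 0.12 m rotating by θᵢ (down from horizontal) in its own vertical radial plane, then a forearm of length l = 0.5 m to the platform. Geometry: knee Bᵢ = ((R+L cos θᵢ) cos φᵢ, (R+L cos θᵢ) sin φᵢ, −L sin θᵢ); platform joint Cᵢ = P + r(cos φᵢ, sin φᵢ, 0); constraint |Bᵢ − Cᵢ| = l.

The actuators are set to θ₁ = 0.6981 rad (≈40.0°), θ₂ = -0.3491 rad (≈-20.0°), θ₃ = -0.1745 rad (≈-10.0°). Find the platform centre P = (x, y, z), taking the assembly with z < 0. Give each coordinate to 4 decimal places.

S1 = (0.2319·cos0.0°, 0.2319·sin0.0°, -0.0771) = (0.2319, 0.0000, -0.0771)
φ2=120.0°: virtual centre (-0.1264, 0.2189, 0.0410), radius l
S3 = (0.2582·cos240.0°, 0.2582·sin240.0°, 0.0208) = (-0.1291, -0.2236, 0.0208)
|S₂|²−|S₁|² = 0.0058;  |S₃|²−|S₁|² = 0.0073
[-0.7166 0.4378 0.2364]·P = 0.0058;  [-0.7220 -0.4472 0.1959]·P = 0.0073
det = 0.6366;  x = -0.0092+0.3008z,  y = -0.0017+-0.0475z
quadratic in z: (1.0927)z²+(0.0094)z+(-0.1859)=0, √Δ=0.9015 → z ∈ {-0.4168, 0.4082}; z = -0.4168 (taking z<0)
x = -0.1345, y = 0.0181

(-0.1345, 0.0181, -0.4168)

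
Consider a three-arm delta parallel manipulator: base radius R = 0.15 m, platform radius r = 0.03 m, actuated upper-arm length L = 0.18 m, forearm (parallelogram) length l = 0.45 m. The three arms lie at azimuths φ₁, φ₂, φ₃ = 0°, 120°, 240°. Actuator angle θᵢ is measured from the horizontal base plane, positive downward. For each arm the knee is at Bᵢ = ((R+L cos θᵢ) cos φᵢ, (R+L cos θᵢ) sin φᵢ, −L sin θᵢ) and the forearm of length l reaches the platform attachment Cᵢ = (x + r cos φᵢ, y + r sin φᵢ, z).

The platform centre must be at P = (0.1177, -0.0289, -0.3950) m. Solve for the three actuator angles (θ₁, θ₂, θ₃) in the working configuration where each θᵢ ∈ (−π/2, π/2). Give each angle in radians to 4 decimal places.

φ1=0.0° → target in arm frame (0.1177, -0.0289)
  A cos θ + B sin θ = C:  0.0023·cos θ + -0.3950·sin θ = 0.0368
  θ1 = atan2(B,A) + arccos(C/0.3950) = -0.0874
φ2=120.0° → target in arm frame (-0.0839, -0.0875)
  A cos θ + B sin θ = C:  0.2039·cos θ + -0.3950·sin θ = -0.0976
  γ=atan2(-0.3950,0.2039)=-1.0943;  ψ=arccos(-0.2196)=1.7922;  θ2=γ+ψ≈0.6979
arm 3 (φ=240.0°): x'=-0.0338, y'=0.1164
  e−x'=0.1538;  (l²−L²−(e−x')²−y'²−z²)/2L = -0.0643
  √(A²+B²)=0.4239;  θ3 = -1.1994+1.7230 ≈ 0.5235

θ₁ = -0.0874, θ₂ = 0.6979, θ₃ = 0.5235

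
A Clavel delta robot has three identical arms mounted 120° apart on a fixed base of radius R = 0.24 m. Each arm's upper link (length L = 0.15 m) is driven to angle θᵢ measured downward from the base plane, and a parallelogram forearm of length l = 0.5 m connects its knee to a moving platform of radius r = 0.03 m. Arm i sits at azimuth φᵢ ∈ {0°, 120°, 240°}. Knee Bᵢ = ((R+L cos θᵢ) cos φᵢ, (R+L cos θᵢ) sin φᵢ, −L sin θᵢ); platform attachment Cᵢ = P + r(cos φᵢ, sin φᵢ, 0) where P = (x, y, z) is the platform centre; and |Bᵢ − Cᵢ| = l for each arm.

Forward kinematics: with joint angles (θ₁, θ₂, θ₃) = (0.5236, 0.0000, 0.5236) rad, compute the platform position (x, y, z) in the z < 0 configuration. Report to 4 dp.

(-0.0326, 0.0564, -0.4038)

φ1=0.0°: virtual centre (0.3399, 0.0000, -0.0750), radius l
φ2=120.0°: virtual centre (-0.1800, 0.3118, 0.0000), radius l
arm 3 at φ=240.0°: ρ3 = 0.3399;  centre 3 = (-0.1700, -0.2944, -0.0750)
subtract pairs → two planes through P
[-1.0398 0.6235 0.1500]·P = 0.0084;  [-1.0197 -0.5887 0.0000]·P = 0.0000
Cramer: x(z) = -0.0040+0.0708z;  y(z) = 0.0069-0.1226z
sphere 1 gives Az²+Bz+C=0 with A=1.0200, B=0.0996, C=-0.1261;  B²−4AC=0.5243;  roots -0.4038, 0.3061;  negative root z = -0.4038
x = -0.0326, y = 0.0564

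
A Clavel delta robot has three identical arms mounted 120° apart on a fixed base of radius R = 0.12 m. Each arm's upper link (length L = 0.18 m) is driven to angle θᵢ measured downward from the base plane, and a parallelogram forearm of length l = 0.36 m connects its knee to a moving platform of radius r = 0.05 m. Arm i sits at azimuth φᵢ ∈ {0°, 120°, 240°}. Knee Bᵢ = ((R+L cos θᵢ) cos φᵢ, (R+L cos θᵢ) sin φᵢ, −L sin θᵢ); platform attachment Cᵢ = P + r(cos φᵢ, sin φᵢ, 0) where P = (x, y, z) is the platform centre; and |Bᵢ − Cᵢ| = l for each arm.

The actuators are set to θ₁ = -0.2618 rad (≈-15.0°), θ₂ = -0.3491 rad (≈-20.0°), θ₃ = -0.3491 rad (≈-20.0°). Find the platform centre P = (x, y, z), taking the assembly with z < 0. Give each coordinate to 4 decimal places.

φ1=0.0°: virtual centre (0.2439, 0.0000, 0.0466), radius l
φ2=120.0°: virtual centre (-0.1196, 0.2071, 0.0616), radius l
φ3=240.0°: virtual centre (-0.1196, -0.2071, 0.0616), radius l
eliminate P² terms by subtracting sphere 1 from 2 and 3
[-0.7269 0.4142 0.0300]·P = -0.0007;  [-0.7269 -0.4142 0.0300]·P = -0.0007
det = 0.6022;  x = 0.0009+0.0412z,  y = 0.0000+0.0000z
sphere 1 gives Az²+Bz+C=0 with A=1.0017, B=-0.1132, C=-0.0684;  B²−4AC=0.2869;  roots -0.2108, 0.3239;  negative root z = -0.2108
x = -0.0078, y = 0.0000

(-0.0078, 0.0000, -0.2108)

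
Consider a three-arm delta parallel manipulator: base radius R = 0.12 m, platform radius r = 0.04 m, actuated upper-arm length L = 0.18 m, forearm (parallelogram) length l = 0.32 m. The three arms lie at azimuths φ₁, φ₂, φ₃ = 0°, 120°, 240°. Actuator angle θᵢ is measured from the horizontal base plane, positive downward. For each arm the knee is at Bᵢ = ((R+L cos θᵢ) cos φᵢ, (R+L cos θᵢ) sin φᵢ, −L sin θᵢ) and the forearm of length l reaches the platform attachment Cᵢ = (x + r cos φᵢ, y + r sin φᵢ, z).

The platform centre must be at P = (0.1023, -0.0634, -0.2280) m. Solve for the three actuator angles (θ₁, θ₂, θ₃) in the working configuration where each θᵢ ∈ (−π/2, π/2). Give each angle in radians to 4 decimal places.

θ₁ = -0.2619, θ₂ = 0.8728, θ₃ = 0.3489

φ1=0.0° → target in arm frame (0.1023, -0.0634)
  A cos θ + B sin θ = C:  -0.0223·cos θ + -0.2280·sin θ = 0.0375
  γ=atan2(-0.2280,-0.0223)=-1.6683;  ψ=arccos(0.1637)=1.4064;  θ1=γ+ψ≈-0.2619
arm 2 (φ=120.0°): x'=-0.1061, y'=-0.0569
  A=0.1861, B=-0.2280, C=(l²−L²−A²−y'²−z²)/(2L)=-0.0551
  θ2 = atan2(B,A) + arccos(C/0.2943) = 0.8728
φ3=240.0° → target in arm frame (0.0038, 0.1203)
  e−x'=0.0762;  (l²−L²−(e−x')²−y'²−z²)/2L = -0.0063
  θ3 = atan2(B,A) + arccos(C/0.2404) = 0.3489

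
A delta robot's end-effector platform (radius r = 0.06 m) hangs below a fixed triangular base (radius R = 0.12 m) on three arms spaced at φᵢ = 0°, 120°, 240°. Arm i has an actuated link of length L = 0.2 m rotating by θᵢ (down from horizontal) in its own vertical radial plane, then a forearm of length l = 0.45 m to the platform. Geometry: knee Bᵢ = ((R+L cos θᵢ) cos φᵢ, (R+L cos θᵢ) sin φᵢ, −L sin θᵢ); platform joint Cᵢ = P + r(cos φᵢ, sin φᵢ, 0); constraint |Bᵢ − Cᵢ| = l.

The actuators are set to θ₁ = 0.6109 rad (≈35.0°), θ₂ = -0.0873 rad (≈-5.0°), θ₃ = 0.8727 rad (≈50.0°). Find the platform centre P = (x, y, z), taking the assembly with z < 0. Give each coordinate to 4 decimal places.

S1 = (0.2238·cos0.0°, 0.2238·sin0.0°, -0.1147) = (0.2238, 0.0000, -0.1147)
arm 2 at φ=120.0°: (R−r)+L cos θ2 = 0.2592;  S2 = (-0.1296, 0.2245, 0.0174)
φ3=240.0°: virtual centre (-0.0943, -0.1633, -0.1532), radius l
subtract pairs → two planes through P
plane₁₂: -0.7069x+0.4490y+0.2643z = 0.0042
Cramer: x(z) = 0.0010+0.1002z;  y(z) = 0.0110-0.4309z
quadratic in z: (1.1957)z²+(0.1753)z+(-0.1396)=0, √Δ=0.8356 → z ∈ {-0.4227, 0.2761}; z = -0.4227 (taking z<0)
x = -0.0414, y = 0.1932

(-0.0414, 0.1932, -0.4227)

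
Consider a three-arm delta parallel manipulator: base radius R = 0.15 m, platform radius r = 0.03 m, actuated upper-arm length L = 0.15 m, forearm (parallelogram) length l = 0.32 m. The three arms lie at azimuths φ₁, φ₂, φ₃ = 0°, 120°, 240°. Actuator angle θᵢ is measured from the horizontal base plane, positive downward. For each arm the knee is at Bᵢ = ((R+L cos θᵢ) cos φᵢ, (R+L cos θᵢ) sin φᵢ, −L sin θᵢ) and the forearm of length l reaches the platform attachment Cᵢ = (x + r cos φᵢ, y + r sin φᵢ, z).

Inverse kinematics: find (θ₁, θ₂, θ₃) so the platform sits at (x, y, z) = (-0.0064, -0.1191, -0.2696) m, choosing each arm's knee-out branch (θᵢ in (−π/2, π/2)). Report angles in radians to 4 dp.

arm 1 (φ=0.0°): x'=-0.0064, y'=-0.1191
  e−x'=0.1264;  (l²−L²−(e−x')²−y'²−z²)/2L = -0.0765
  γ=atan2(-0.2696,0.1264)=-1.1324;  ψ=arccos(-0.2569)=1.8306;  θ1=γ+ψ≈0.6982
rotate P by −φ2: (-0.0999, 0.0651, -0.2696)
  A cos θ + B sin θ = C:  0.2199·cos θ + -0.2696·sin θ = -0.1513
  √(A²+B²)=0.3479;  θ2 = -0.8865+2.0207 ≈ 1.1342
arm 3 (φ=240.0°): x'=0.1063, y'=0.0540
  A=0.0137, B=-0.2696, C=(l²−L²−A²−y'²−z²)/(2L)=0.0137
  √(A²+B²)=0.2699;  θ3 = -1.5202+1.5200 ≈ -0.0002

θ₁ = 0.6982, θ₂ = 1.1342, θ₃ = -0.0002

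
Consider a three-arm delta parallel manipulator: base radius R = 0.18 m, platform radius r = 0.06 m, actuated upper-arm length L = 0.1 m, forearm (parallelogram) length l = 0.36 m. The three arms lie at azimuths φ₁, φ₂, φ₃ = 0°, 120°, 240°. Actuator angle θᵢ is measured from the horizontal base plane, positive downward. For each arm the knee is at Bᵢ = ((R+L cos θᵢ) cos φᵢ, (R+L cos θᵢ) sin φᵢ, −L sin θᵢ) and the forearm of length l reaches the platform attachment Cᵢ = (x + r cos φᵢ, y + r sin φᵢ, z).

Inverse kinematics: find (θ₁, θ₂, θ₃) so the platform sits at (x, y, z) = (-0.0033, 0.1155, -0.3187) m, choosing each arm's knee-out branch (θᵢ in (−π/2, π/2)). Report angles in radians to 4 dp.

arm 1 (φ=0.0°): x'=-0.0033, y'=0.1155
  e−x'=0.1233;  (l²−L²−(e−x')²−y'²−z²)/2L = -0.0526
  θ1 = atan2(B,A) + arccos(C/0.3417) = 0.5236
arm 2 (φ=120.0°): x'=0.1017, y'=-0.0549
  e−x'=0.0183;  (l²−L²−(e−x')²−y'²−z²)/2L = 0.0734
  γ=atan2(-0.3187,0.0183)=-1.5134;  ψ=arccos(0.2300)=1.3388;  θ2=γ+ψ≈-0.1746
φ3=240.0° → target in arm frame (-0.0984, -0.0606)
  e−x'=0.2184;  (l²−L²−(e−x')²−y'²−z²)/2L = -0.1667
  √(A²+B²)=0.3863;  θ3 = -0.9701+2.0168 ≈ 1.0467

θ₁ = 0.5236, θ₂ = -0.1746, θ₃ = 1.0467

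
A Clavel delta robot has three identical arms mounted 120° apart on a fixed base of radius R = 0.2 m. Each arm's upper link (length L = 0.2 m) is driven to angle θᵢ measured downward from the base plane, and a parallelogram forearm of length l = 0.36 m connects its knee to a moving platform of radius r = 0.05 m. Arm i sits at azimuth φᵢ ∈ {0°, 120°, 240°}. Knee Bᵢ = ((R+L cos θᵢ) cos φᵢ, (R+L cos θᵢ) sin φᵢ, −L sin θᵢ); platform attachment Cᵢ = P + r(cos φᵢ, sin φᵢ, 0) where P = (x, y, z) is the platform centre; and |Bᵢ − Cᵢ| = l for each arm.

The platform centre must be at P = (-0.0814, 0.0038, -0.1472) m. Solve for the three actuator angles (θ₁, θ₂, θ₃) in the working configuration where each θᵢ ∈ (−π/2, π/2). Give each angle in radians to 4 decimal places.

φ1=0.0° → target in arm frame (-0.0814, 0.0038)
  e−x'=0.2314;  (l²−L²−(e−x')²−y'²−z²)/2L = 0.0359
  √(A²+B²)=0.2743;  θ1 = -0.5666+1.4394 ≈ 0.8728
φ2=120.0° → target in arm frame (0.0440, 0.0686)
  A=0.1060, B=-0.1472, C=(l²−L²−A²−y'²−z²)/(2L)=0.1300
  γ=atan2(-0.1472,0.1060)=-0.9467;  ψ=arccos(0.7165)=0.7720;  θ2=γ+ψ≈-0.1746
rotate P by −φ3: (0.0374, -0.0724, -0.1472)
  e−x'=0.1126;  (l²−L²−(e−x')²−y'²−z²)/2L = 0.1250
  θ3 = atan2(B,A) + arccos(C/0.1853) = -0.0876

θ₁ = 0.8728, θ₂ = -0.1746, θ₃ = -0.0876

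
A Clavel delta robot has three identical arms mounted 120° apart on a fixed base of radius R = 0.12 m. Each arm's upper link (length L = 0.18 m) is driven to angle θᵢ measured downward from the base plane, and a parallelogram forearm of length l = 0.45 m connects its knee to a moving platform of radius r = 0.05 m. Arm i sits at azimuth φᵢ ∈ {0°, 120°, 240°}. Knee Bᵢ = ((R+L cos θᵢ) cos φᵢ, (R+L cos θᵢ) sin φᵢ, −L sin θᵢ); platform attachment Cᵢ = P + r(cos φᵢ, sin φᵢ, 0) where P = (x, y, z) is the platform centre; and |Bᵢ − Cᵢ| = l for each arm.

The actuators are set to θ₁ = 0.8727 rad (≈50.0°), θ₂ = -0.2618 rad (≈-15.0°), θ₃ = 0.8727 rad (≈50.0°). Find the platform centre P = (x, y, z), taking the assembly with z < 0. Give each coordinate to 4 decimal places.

φ1=0.0°: virtual centre (0.1857, 0.0000, -0.1379), radius l
arm 2 at φ=120.0°: e+L cos θ2 = 0.2439;  O2 = (-0.1219, 0.2112, 0.0466)
O3 = (0.1857·cos240.0°, 0.1857·sin240.0°, -0.1379) = (-0.0928, -0.1608, -0.1379)
|O₂|²−|O₁|² = 0.0081;  |O₃|²−|O₁|² = 0.0000
[-0.6153 0.4224 0.3690]·P = 0.0081;  [-0.5571 -0.3216 0.0000]·P = 0.0000
Cramer: x(z) = -0.0060+0.2739z;  y(z) = 0.0105-0.4745z
quadratic in z: (1.3002)z²+(0.1608)z+(-0.1466)=0, √Δ=0.8879 → z ∈ {-0.4033, 0.2796}; z = -0.4033 (taking z<0)
x = -0.1165, y = 0.2018

(-0.1165, 0.2018, -0.4033)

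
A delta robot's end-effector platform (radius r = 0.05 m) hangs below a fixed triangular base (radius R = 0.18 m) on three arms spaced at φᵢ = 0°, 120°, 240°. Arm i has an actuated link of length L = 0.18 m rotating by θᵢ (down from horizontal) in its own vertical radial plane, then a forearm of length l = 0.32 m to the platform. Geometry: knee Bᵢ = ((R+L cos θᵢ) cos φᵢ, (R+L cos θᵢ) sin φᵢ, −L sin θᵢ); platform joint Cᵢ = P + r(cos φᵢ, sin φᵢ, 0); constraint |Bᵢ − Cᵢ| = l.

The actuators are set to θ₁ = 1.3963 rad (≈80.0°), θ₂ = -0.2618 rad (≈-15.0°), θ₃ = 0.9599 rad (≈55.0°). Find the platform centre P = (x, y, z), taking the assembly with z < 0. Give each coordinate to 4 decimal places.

φ1=0.0°: virtual centre (0.1613, 0.0000, -0.1773), radius l
φ2=120.0°: virtual centre (-0.1519, 0.2632, 0.0466), radius l
S3 = (0.2332·cos240.0°, 0.2332·sin240.0°, -0.1474) = (-0.1166, -0.2020, -0.1474)
|S₂|²−|S₁|² = 0.0371;  |S₃|²−|S₁|² = 0.0187
[-0.6264 0.5263 0.4477]·P = 0.0371;  [-0.5557 -0.4040 0.0596]·P = 0.0187
Cramer: x(z) = -0.0455+0.3891z;  y(z) = 0.0163-0.3876z
sphere 1 gives Az²+Bz+C=0 with A=1.3016, B=0.1810, C=-0.0280;  B²−4AC=0.1783;  roots -0.2317, 0.0927;  negative root z = -0.2317
x = -0.1357, y = 0.1061

(-0.1357, 0.1061, -0.2317)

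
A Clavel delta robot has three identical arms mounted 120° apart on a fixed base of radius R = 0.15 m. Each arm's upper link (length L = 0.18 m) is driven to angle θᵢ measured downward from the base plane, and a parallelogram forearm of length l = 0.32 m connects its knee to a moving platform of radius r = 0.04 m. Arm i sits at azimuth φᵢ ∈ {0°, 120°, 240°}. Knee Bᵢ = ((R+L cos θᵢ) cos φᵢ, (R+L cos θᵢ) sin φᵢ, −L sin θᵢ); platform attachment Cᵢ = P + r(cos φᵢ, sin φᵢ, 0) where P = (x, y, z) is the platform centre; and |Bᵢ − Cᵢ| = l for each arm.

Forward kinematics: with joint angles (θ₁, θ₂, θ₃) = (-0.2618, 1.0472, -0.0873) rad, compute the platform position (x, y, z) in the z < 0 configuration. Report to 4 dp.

(0.0684, -0.0986, -0.1685)

S1 = (0.2839·cos0.0°, 0.2839·sin0.0°, 0.0466) = (0.2839, 0.0000, 0.0466)
arm 2 at φ=120.0°: (R−r)+L cos θ2 = 0.2000;  S2 = (-0.1000, 0.1732, -0.1559)
S3 = (0.2893·cos240.0°, 0.2893·sin240.0°, 0.0157) = (-0.1447, -0.2506, 0.0157)
subtract pairs → two planes through P
linear system: -0.7677x+0.3464y = -0.0185−-0.4049z; -0.8570x+-0.5011y = 0.0012−-0.0618z
det = 0.6816;  x = 0.0130+-0.3291z,  y = -0.0245+0.4396z
sphere 1 gives Az²+Bz+C=0 with A=1.3015, B=0.0636, C=-0.0262;  B²−4AC=0.1406;  roots -0.1685, 0.1196;  negative root z = -0.1685
x = 0.0684, y = -0.0986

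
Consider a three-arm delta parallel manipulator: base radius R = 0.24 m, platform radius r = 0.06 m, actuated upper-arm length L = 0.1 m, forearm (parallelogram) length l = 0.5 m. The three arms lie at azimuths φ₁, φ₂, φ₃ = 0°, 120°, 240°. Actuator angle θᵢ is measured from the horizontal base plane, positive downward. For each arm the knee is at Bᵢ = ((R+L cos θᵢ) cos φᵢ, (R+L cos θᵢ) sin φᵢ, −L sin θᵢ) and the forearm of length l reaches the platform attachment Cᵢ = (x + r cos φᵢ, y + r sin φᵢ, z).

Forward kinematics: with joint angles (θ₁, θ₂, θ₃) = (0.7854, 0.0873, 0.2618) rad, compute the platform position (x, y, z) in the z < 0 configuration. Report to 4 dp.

arm 1 at φ=0.0°: e+L cos θ1 = 0.2507;  S1 = (0.2507, 0.0000, -0.0707)
S2 = (0.2796·cos120.0°, 0.2796·sin120.0°, -0.0087) = (-0.1398, 0.2422, -0.0087)
φ3=240.0°: virtual centre (-0.1383, -0.2395, -0.0259), radius l
|S₂|²−|S₁|² = 0.0104;  |S₃|²−|S₁|² = 0.0093
linear system: -0.7810x+0.4843y = 0.0104−0.1240z; -0.7780x+-0.4791y = 0.0093−0.0897z
det = 0.7510;  x = -0.0126+0.1369z,  y = 0.0011+-0.0352z
sphere 1 gives Az²+Bz+C=0 with A=1.0200, B=0.0692, C=-0.1756;  B²−4AC=0.7214;  roots -0.4503, 0.3824;  negative root z = -0.4503
x = -0.0743, y = 0.0169

(-0.0743, 0.0169, -0.4503)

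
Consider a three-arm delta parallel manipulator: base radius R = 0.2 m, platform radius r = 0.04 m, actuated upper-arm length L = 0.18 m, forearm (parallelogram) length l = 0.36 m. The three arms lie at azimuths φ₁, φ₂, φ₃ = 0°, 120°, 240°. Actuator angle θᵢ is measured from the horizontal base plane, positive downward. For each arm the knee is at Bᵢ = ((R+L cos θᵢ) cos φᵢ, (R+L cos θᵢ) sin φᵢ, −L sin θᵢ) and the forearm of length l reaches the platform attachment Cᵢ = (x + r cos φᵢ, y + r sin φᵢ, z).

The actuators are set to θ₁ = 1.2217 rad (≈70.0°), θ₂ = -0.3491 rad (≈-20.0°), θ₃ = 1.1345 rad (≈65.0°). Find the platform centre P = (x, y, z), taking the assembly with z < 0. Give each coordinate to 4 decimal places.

(-0.0965, 0.1412, -0.2614)

φ1=0.0°: virtual centre (0.2216, 0.0000, -0.1691), radius l
φ2=120.0°: virtual centre (-0.1646, 0.2850, 0.0616), radius l
arm 3 at φ=240.0°: (R−r)+L cos θ3 = 0.2361;  S3 = (-0.1180, -0.2044, -0.1631)
|S₂|²−|S₁|² = 0.0344;  |S₃|²−|S₁|² = 0.0046
plane₁₂: -0.7723x+0.5701y+0.4614z = 0.0344
det = 0.7030;  x = -0.0238+0.2781z,  y = 0.0282+-0.4326z
sphere 1 gives Az²+Bz+C=0 with A=1.2645, B=0.1774, C=-0.0400;  B²−4AC=0.2338;  roots -0.2614, 0.1210;  negative root z = -0.2614
x = -0.0965, y = 0.1412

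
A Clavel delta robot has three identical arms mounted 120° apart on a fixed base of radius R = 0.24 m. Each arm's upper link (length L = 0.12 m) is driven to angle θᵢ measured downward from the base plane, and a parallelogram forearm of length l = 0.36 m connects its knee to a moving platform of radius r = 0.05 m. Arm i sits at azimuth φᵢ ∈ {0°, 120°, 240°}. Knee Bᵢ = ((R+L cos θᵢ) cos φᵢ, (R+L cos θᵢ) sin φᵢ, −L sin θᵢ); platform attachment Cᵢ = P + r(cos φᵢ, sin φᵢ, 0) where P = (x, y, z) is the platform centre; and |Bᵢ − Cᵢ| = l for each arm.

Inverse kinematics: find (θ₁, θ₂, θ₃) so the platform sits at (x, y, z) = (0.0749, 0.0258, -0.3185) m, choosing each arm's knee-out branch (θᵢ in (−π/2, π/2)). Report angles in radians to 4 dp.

θ₁ = 0.3487, θ₂ = 0.9597, θ₃ = 1.2219

arm 1 (φ=0.0°): x'=0.0749, y'=0.0258
  e−x'=0.1151;  (l²−L²−(e−x')²−y'²−z²)/2L = -0.0006
  √(A²+B²)=0.3387;  θ1 = -1.2240+1.5727 ≈ 0.3487
rotate P by −φ2: (-0.0151, -0.0778, -0.3185)
  A=0.2051, B=-0.3185, C=(l²−L²−A²−y'²−z²)/(2L)=-0.1432
  γ=atan2(-0.3185,0.2051)=-0.9987;  ψ=arccos(-0.3779)=1.9583;  θ2=γ+ψ≈0.9597
φ3=240.0° → target in arm frame (-0.0598, 0.0520)
  A=0.2498, B=-0.3185, C=(l²−L²−A²−y'²−z²)/(2L)=-0.2139
  θ3 = atan2(B,A) + arccos(C/0.4048) = 1.2219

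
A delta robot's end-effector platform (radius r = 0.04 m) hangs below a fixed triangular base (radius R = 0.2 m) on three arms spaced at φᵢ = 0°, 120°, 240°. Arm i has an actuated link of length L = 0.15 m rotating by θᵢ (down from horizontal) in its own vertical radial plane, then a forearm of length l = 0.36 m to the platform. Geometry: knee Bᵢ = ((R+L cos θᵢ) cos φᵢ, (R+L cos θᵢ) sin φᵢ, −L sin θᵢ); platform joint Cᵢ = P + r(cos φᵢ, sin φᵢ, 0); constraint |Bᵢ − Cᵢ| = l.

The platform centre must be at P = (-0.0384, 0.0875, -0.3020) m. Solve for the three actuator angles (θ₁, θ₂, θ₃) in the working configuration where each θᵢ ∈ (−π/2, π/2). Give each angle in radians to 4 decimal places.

φ1=0.0° → target in arm frame (-0.0384, 0.0875)
  A=0.1984, B=-0.3020, C=(l²−L²−A²−y'²−z²)/(2L)=-0.1037
  √(A²+B²)=0.3613;  θ1 = -0.9895+1.8620 ≈ 0.8725
φ2=120.0° → target in arm frame (0.0950, -0.0105)
  A cos θ + B sin θ = C:  0.0650·cos θ + -0.3020·sin θ = 0.0385
  γ=atan2(-0.3020,0.0650)=-1.3587;  ψ=arccos(0.1247)=1.4458;  θ2=γ+ψ≈0.0870
arm 3 (φ=240.0°): x'=-0.0566, y'=-0.0770
  A cos θ + B sin θ = C:  0.2166·cos θ + -0.3020·sin θ = -0.1231
  √(A²+B²)=0.3716;  θ3 = -0.9487+1.9085 ≈ 0.9598

θ₁ = 0.8725, θ₂ = 0.0870, θ₃ = 0.9598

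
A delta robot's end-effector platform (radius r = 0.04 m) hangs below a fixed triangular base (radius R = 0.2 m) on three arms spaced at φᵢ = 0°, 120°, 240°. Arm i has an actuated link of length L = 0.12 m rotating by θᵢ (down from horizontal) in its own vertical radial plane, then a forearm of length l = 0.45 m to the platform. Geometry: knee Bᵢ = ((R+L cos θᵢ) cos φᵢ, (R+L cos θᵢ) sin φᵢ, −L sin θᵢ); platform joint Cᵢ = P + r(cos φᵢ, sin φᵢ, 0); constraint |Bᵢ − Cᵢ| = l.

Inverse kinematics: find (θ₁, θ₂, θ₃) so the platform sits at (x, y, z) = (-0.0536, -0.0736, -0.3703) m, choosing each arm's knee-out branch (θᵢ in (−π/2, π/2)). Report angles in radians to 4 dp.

θ₁ = 0.5238, θ₂ = 0.4364, θ₃ = -0.3491

rotate P by −φ1: (-0.0536, -0.0736, -0.3703)
  A cos θ + B sin θ = C:  0.2136·cos θ + -0.3703·sin θ = -0.0003
  θ1 = atan2(B,A) + arccos(C/0.4275) = 0.5238
φ2=120.0° → target in arm frame (-0.0369, 0.0832)
  A=0.1969, B=-0.3703, C=(l²−L²−A²−y'²−z²)/(2L)=0.0219
  γ=atan2(-0.3703,0.1969)=-1.0820;  ψ=arccos(0.0523)=1.5184;  θ2=γ+ψ≈0.4364
rotate P by −φ3: (0.0905, -0.0096, -0.3703)
  e−x'=0.0695;  (l²−L²−(e−x')²−y'²−z²)/2L = 0.1919
  √(A²+B²)=0.3768;  θ3 = -1.3854+1.0363 ≈ -0.3491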